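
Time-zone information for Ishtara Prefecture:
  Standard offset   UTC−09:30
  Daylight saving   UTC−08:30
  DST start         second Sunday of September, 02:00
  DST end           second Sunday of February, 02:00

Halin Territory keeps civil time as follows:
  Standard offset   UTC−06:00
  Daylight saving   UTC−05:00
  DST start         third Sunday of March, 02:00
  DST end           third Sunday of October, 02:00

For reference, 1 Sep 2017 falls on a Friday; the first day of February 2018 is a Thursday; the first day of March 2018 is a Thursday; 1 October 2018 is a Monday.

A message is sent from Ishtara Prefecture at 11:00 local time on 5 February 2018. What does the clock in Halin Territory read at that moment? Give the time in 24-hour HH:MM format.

13:30

1 September 2017 is a Friday, so the first Sunday is September 3 and the second is September 10.
1 February 2018 is a Thursday, so the first Sunday is February 4 and the second is February 11.
5 February 2018 lies within the daylight-saving period (10 September 2017 – 11 February 2018), so Ishtara Prefecture is on daylight time, UTC−08:30.
11:00 Ishtara Prefecture + 8h30m = 19:30 UTC.
1 March 2018 is a Thursday, so the first Sunday is March 4 and the third is March 18.
1 October 2018 is a Monday, so the first Sunday is October 7 and the third is October 21.
At the standard offset (UTC−06:00), 19:30 UTC − 6h = 13:30 Halin Territory standard time.
Daylight saving runs 18 March – 21 October; the standard-time date in Halin Territory, 5 February 2018, is outside that window, so Halin Territory is on standard time at UTC−06:00.
19:30 UTC − 6h = 13:30 Halin Territory.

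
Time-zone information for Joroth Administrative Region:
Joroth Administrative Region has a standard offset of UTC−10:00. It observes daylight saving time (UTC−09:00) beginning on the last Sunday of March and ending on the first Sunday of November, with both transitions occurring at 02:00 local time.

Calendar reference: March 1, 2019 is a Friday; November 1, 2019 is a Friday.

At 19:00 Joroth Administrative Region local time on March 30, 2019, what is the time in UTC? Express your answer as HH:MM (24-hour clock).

05:00

1 March 2019 is a Friday, so Sundays fall on 3, 10, 17, 24, 31; the last is March 31.
1 November 2019 is a Friday, so the first Sunday is November 3.
March 30, 2019 is outside the daylight-saving period (31 March – 3 November), so Joroth Administrative Region is on standard time, UTC−10:00.
19:00 local + 10h = 05:00 UTC (rolling into the next day, 31 March 2019).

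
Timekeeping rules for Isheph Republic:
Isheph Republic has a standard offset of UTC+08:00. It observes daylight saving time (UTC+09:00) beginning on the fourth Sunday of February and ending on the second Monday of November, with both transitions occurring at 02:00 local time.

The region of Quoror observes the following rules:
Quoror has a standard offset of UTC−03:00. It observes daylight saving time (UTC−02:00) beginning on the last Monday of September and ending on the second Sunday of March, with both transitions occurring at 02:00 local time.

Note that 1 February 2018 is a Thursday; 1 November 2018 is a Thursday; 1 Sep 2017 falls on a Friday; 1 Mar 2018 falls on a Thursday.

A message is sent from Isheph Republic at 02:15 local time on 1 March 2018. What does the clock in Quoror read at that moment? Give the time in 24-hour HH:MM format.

15:15

1 February 2018 is a Thursday, so the first Sunday is February 4 and the fourth is February 25.
1 November 2018 is a Thursday, so the first Monday is November 5 and the second is November 12.
1 March 2018 lies within the daylight-saving period (25 February – 12 November), so Isheph Republic is on daylight time, UTC+09:00.
02:15 Isheph Republic − 9h = 17:15 UTC (rolling into the previous day, 28 February 2018).
1 September 2017 is a Friday, so Mondays fall on 4, 11, 18, 25; the last is September 25.
1 March 2018 is a Thursday, so the first Sunday is March 4 and the second is March 11.
At the standard offset (UTC−03:00), 17:15 UTC − 3h = 14:15 Quoror standard time.
The standard-time date in Quoror, 28 February 2018, lies within the daylight-saving period (25 September 2017 – 11 March 2018), so Quoror is on daylight time, UTC−02:00.
17:15 UTC − 2h = 15:15 Quoror.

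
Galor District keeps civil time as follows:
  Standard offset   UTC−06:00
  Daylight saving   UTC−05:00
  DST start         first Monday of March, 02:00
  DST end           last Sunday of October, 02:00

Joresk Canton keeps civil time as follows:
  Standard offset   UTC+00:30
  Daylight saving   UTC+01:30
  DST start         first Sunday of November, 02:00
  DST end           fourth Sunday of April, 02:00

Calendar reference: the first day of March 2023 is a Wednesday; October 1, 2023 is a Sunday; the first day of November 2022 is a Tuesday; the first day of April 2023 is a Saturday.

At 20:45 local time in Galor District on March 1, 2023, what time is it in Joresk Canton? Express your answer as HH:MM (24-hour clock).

04:15

1 March 2023 is a Wednesday, so the first Monday is March 6.
1 October 2023 is a Sunday, so Sundays fall on 1, 8, 15, 22, 29; the last is October 29.
March 1, 2023 is outside the daylight-saving period (6 March – 29 October), so Galor District is on standard time, UTC−06:00.
20:45 Galor District + 6h = 02:45 UTC (rolling into the next day, 2 March 2023).
1 November 2022 is a Tuesday, so the first Sunday is November 6.
1 April 2023 is a Saturday, so the first Sunday is April 2 and the fourth is April 23.
At the standard offset (UTC+00:30), 02:45 UTC + 0h30m = 03:15 Joresk Canton standard time.
The standard-time date in Joresk Canton, March 2, 2023, lies within the daylight-saving period (6 November 2022 – 23 April 2023), so Joresk Canton is on daylight time, UTC+01:30.
02:45 UTC + 1h30m = 04:15 Joresk Canton.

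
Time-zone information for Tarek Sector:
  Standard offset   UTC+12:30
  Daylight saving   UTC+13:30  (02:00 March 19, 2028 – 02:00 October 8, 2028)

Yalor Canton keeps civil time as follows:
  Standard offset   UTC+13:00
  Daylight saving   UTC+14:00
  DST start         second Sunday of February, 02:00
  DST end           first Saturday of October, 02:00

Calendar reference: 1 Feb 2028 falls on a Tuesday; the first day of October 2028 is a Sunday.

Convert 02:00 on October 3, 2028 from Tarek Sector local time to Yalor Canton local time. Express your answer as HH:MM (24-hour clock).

02:30

October 3, 2028 falls between 19 March and 8 October, so daylight saving is in effect and Tarek Sector is at UTC+13:30.
02:00 Tarek Sector − 13h30m = 12:30 UTC (rolling into the previous day, 2 October 2028).
1 February 2028 is a Tuesday, so the first Sunday is February 6 and the second is February 13.
1 October 2028 is a Sunday, so the first Saturday is October 7.
At the standard offset (UTC+13:00), 12:30 UTC + 13h = 01:30 Yalor Canton standard time (rolling into the next day, 3 October 2028).
Daylight saving runs 13 February – 7 October; the standard-time date in Yalor Canton, October 3, 2028, is inside that window, so Yalor Canton is at UTC+14:00.
12:30 UTC + 14h = 02:30 Yalor Canton (rolling into the next day, 3 October 2028).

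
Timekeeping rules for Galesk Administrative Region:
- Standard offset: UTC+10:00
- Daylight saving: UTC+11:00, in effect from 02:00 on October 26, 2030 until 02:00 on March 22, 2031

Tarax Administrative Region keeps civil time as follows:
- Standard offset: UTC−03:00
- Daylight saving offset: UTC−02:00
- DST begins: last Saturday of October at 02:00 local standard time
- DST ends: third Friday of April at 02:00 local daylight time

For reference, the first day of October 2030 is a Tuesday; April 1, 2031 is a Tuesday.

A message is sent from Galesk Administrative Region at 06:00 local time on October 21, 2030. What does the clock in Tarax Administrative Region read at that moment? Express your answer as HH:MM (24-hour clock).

October 21, 2030 does not fall between 26 October 2030 and 22 March 2031, so daylight saving is not in effect and Galesk Administrative Region is at UTC+10:00.
06:00 Galesk Administrative Region − 10h = 20:00 UTC (rolling into the previous day, 20 October 2030).
1 October 2030 is a Tuesday, so Saturdays fall on 5, 12, 19, 26; the last is October 26.
1 April 2031 is a Tuesday, so the first Friday is April 4 and the third is April 18.
At the standard offset (UTC−03:00), 20:00 UTC − 3h = 17:00 Tarax Administrative Region standard time.
The standard-time date in Tarax Administrative Region, October 20, 2030, does not fall between 26 October 2030 and 18 April 2031, so daylight saving is not in effect and Tarax Administrative Region is at UTC−03:00.
20:00 UTC − 3h = 17:00 Tarax Administrative Region.

17:00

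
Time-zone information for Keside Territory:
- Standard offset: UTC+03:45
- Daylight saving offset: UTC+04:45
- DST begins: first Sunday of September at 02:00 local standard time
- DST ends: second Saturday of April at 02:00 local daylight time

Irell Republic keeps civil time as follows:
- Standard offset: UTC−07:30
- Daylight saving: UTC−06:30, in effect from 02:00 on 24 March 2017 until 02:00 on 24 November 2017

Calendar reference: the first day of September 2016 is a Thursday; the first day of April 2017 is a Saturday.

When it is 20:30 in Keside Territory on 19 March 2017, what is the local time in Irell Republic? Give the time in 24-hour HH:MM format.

1 September 2016 is a Thursday, so the first Sunday is September 4.
1 April 2017 is a Saturday, so the first Saturday is April 1 and the second is April 8.
19 March 2017 lies within the daylight-saving period (4 September 2016 – 8 April 2017), so Keside Territory is on daylight time, UTC+04:45.
20:30 Keside Territory − 4h45m = 15:45 UTC.
At the standard offset (UTC−07:30), 15:45 UTC − 7h30m = 08:15 Irell Republic standard time.
The standard-time date in Irell Republic, 19 March 2017, does not fall between 24 March and 24 November, so daylight saving is not in effect and Irell Republic is at UTC−07:30.
15:45 UTC − 7h30m = 08:15 Irell Republic.

08:15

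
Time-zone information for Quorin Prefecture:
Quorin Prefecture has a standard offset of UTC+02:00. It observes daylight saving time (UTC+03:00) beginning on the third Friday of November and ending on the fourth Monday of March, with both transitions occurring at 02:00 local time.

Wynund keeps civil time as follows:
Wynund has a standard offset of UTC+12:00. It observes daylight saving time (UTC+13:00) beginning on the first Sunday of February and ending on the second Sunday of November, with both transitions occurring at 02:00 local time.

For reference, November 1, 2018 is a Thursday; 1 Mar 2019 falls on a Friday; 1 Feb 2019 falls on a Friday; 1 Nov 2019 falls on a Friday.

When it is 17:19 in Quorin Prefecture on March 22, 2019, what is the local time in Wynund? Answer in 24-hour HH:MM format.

03:19

1 November 2018 is a Thursday, so the first Friday is November 2 and the third is November 16.
1 March 2019 is a Friday, so the first Monday is March 4 and the fourth is March 25.
Daylight saving runs 16 November 2018 – 25 March 2019; March 22, 2019 is inside that window, so Quorin Prefecture is at UTC+03:00.
17:19 Quorin Prefecture − 3h = 14:19 UTC.
1 February 2019 is a Friday, so the first Sunday is February 3.
1 November 2019 is a Friday, so the first Sunday is November 3 and the second is November 10.
At the standard offset (UTC+12:00), 14:19 UTC + 12h = 02:19 Wynund standard time (rolling into the next day, 23 March 2019).
Daylight saving runs 3 February – 10 November; the standard-time date in Wynund, March 23, 2019, is inside that window, so Wynund is at UTC+13:00.
14:19 UTC + 13h = 03:19 Wynund (rolling into the next day, 23 March 2019).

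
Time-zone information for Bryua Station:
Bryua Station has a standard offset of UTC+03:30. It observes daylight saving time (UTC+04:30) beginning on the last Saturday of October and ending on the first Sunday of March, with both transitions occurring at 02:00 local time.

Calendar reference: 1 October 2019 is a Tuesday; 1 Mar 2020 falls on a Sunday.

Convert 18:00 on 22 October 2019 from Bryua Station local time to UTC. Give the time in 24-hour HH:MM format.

1 October 2019 is a Tuesday, so Saturdays fall on 5, 12, 19, 26; the last is October 26.
1 March 2020 is a Sunday, so the first Sunday is March 1.
22 October 2019 is outside the daylight-saving period (26 October 2019 – 1 March 2020), so Bryua Station is on standard time, UTC+03:30.
18:00 local − 3h30m = 14:30 UTC.

14:30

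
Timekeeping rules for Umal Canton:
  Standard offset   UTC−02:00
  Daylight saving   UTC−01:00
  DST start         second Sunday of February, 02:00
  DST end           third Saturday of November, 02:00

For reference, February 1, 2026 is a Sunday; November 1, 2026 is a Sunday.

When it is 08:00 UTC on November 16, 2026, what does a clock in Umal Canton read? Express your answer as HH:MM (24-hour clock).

07:00

1 February 2026 is a Sunday, so the first Sunday is February 1 and the second is February 8.
1 November 2026 is a Sunday, so the first Saturday is November 7 and the third is November 21.
At the standard offset (UTC−02:00), 08:00 UTC − 2h = 06:00 Umal Canton standard time.
The standard-time date in Umal Canton, November 16, 2026, lies within the daylight-saving period (8 February – 21 November), so Umal Canton is on daylight time, UTC−01:00.
08:00 UTC − 1h = 07:00 local.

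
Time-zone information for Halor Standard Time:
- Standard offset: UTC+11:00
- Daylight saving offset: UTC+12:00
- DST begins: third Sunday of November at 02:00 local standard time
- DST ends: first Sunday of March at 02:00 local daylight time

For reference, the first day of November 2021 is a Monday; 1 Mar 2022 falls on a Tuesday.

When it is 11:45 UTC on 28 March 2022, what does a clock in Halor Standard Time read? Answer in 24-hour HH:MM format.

22:45

1 November 2021 is a Monday, so the first Sunday is November 7 and the third is November 21.
1 March 2022 is a Tuesday, so the first Sunday is March 6.
At the standard offset (UTC+11:00), 11:45 UTC + 11h = 22:45 Halor Standard Time standard time.
The standard-time date in Halor Standard Time, 28 March 2022, is outside the daylight-saving period (21 November 2021 – 6 March 2022), so Halor Standard Time is on standard time, UTC+11:00.
11:45 UTC + 11h = 22:45 local.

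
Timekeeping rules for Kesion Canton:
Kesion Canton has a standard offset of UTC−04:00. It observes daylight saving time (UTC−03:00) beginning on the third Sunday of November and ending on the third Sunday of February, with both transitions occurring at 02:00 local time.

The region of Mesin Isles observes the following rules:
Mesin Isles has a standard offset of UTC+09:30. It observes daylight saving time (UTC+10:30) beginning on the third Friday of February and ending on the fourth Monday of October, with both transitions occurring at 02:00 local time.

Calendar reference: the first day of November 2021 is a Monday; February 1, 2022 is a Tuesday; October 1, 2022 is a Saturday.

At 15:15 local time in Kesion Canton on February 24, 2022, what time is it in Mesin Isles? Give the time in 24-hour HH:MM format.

05:45

1 November 2021 is a Monday, so the first Sunday is November 7 and the third is November 21.
1 February 2022 is a Tuesday, so the first Sunday is February 6 and the third is February 20.
February 24, 2022 is outside the daylight-saving period (21 November 2021 – 20 February 2022), so Kesion Canton is on standard time, UTC−04:00.
15:15 Kesion Canton + 4h = 19:15 UTC.
1 February 2022 is a Tuesday, so the first Friday is February 4 and the third is February 18.
1 October 2022 is a Saturday, so the first Monday is October 3 and the fourth is October 24.
At the standard offset (UTC+09:30), 19:15 UTC + 9h30m = 04:45 Mesin Isles standard time (rolling into the next day, 25 February 2022).
The standard-time date in Mesin Isles, February 25, 2022, lies within the daylight-saving period (18 February – 24 October), so Mesin Isles is on daylight time, UTC+10:30.
19:15 UTC + 10h30m = 05:45 Mesin Isles (rolling into the next day, 25 February 2022).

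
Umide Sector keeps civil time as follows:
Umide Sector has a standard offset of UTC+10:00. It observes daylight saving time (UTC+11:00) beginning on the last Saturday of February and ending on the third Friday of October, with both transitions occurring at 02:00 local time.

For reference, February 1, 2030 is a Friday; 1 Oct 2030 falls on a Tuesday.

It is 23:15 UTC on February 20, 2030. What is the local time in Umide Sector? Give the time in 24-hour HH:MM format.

09:15

1 February 2030 is a Friday, so Saturdays fall on 2, 9, 16, 23; the last is February 23.
1 October 2030 is a Tuesday, so the first Friday is October 4 and the third is October 18.
At the standard offset (UTC+10:00), 23:15 UTC + 10h = 09:15 Umide Sector standard time (rolling into the next day, 21 February 2030).
The standard-time date in Umide Sector, February 21, 2030, does not fall between 23 February and 18 October, so daylight saving is not in effect and Umide Sector is at UTC+10:00.
23:15 UTC + 10h = 09:15 local (rolling into the next day, 21 February 2030).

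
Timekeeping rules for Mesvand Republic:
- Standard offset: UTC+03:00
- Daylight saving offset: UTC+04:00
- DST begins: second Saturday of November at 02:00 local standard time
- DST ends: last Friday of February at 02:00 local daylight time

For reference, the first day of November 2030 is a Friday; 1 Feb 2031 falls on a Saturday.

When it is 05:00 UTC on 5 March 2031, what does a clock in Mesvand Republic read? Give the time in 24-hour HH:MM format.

08:00

1 November 2030 is a Friday, so the first Saturday is November 2 and the second is November 9.
1 February 2031 is a Saturday, so Fridays fall on 7, 14, 21, 28; the last is February 28.
At the standard offset (UTC+03:00), 05:00 UTC + 3h = 08:00 Mesvand Republic standard time.
The standard-time date in Mesvand Republic, 5 March 2031, is outside the daylight-saving period (9 November 2030 – 28 February 2031), so Mesvand Republic is on standard time, UTC+03:00.
05:00 UTC + 3h = 08:00 local.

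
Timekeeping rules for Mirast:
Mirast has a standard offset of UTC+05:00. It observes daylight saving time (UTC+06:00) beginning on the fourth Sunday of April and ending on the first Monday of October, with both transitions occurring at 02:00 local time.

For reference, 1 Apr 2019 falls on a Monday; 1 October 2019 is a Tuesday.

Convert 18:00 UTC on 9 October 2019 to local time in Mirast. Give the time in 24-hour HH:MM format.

1 April 2019 is a Monday, so the first Sunday is April 7 and the fourth is April 28.
1 October 2019 is a Tuesday, so the first Monday is October 7.
At the standard offset (UTC+05:00), 18:00 UTC + 5h = 23:00 Mirast standard time.
Daylight saving runs 28 April – 7 October; the standard-time date in Mirast, 9 October 2019, is outside that window, so Mirast is on standard time at UTC+05:00.
18:00 UTC + 5h = 23:00 local.

23:00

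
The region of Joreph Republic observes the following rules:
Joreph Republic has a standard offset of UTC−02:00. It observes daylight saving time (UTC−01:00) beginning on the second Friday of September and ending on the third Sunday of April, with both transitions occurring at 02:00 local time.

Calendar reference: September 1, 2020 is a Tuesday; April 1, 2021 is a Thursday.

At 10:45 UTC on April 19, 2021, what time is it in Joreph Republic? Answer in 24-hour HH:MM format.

08:45

1 September 2020 is a Tuesday, so the first Friday is September 4 and the second is September 11.
1 April 2021 is a Thursday, so the first Sunday is April 4 and the third is April 18.
At the standard offset (UTC−02:00), 10:45 UTC − 2h = 08:45 Joreph Republic standard time.
The standard-time date in Joreph Republic, April 19, 2021, is outside the daylight-saving period (11 September 2020 – 18 April 2021), so Joreph Republic is on standard time, UTC−02:00.
10:45 UTC − 2h = 08:45 local.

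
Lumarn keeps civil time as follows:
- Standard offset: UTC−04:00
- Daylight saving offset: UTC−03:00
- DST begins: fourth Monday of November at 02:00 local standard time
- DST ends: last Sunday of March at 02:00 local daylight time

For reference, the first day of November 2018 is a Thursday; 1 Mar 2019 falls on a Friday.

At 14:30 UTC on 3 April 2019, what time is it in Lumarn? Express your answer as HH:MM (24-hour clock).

10:30

1 November 2018 is a Thursday, so the first Monday is November 5 and the fourth is November 26.
1 March 2019 is a Friday, so Sundays fall on 3, 10, 17, 24, 31; the last is March 31.
At the standard offset (UTC−04:00), 14:30 UTC − 4h = 10:30 Lumarn standard time.
Daylight saving runs 26 November 2018 – 31 March 2019; the standard-time date in Lumarn, 3 April 2019, is outside that window, so Lumarn is on standard time at UTC−04:00.
14:30 UTC − 4h = 10:30 local.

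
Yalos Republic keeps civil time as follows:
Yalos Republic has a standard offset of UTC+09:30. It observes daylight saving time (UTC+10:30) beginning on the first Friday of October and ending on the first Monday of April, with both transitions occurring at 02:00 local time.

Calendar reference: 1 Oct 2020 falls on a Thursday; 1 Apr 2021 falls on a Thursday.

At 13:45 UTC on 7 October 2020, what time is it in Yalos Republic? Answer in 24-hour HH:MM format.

1 October 2020 is a Thursday, so the first Friday is October 2.
1 April 2021 is a Thursday, so the first Monday is April 5.
At the standard offset (UTC+09:30), 13:45 UTC + 9h30m = 23:15 Yalos Republic standard time.
The standard-time date in Yalos Republic, 7 October 2020, lies within the daylight-saving period (2 October 2020 – 5 April 2021), so Yalos Republic is on daylight time, UTC+10:30.
13:45 UTC + 10h30m = 00:15 local (rolling into the next day, 8 October 2020).

00:15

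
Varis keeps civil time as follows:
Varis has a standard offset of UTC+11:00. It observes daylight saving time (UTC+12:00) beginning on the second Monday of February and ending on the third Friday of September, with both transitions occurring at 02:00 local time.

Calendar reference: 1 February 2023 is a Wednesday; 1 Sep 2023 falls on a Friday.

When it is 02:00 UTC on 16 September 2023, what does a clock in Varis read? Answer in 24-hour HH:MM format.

13:00

1 February 2023 is a Wednesday, so the first Monday is February 6 and the second is February 13.
1 September 2023 is a Friday, so the first Friday is September 1 and the third is September 15.
At the standard offset (UTC+11:00), 02:00 UTC + 11h = 13:00 Varis standard time.
The standard-time date in Varis, 16 September 2023, is outside the daylight-saving period (13 February – 15 September), so Varis is on standard time, UTC+11:00.
02:00 UTC + 11h = 13:00 local.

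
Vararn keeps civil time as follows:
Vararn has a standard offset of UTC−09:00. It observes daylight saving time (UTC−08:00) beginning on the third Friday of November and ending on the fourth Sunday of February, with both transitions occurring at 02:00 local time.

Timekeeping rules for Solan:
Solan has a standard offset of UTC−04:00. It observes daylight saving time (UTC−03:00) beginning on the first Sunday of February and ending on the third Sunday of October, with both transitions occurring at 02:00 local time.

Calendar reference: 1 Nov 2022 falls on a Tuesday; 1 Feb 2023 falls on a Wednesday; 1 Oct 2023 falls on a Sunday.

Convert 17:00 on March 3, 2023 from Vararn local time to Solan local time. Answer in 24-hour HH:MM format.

1 November 2022 is a Tuesday, so the first Friday is November 4 and the third is November 18.
1 February 2023 is a Wednesday, so the first Sunday is February 5 and the fourth is February 26.
March 3, 2023 does not fall between 18 November 2022 and 26 February 2023, so daylight saving is not in effect and Vararn is at UTC−09:00.
17:00 Vararn + 9h = 02:00 UTC (rolling into the next day, 4 March 2023).
1 February 2023 is a Wednesday, so the first Sunday is February 5.
1 October 2023 is a Sunday, so the first Sunday is October 1 and the third is October 15.
At the standard offset (UTC−04:00), 02:00 UTC − 4h = 22:00 Solan standard time (rolling into the previous day, 3 March 2023).
Daylight saving runs 5 February – 15 October; the standard-time date in Solan, March 3, 2023, is inside that window, so Solan is at UTC−03:00.
02:00 UTC − 3h = 23:00 Solan (rolling into the previous day, 3 March 2023).

23:00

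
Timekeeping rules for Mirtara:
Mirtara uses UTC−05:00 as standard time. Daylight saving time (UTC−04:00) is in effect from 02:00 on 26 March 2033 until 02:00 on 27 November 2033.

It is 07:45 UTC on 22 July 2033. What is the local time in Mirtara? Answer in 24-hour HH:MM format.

At the standard offset (UTC−05:00), 07:45 UTC − 5h = 02:45 Mirtara standard time.
The standard-time date in Mirtara, 22 July 2033, lies within the daylight-saving period (26 March – 27 November), so Mirtara is on daylight time, UTC−04:00.
07:45 UTC − 4h = 03:45 local.

03:45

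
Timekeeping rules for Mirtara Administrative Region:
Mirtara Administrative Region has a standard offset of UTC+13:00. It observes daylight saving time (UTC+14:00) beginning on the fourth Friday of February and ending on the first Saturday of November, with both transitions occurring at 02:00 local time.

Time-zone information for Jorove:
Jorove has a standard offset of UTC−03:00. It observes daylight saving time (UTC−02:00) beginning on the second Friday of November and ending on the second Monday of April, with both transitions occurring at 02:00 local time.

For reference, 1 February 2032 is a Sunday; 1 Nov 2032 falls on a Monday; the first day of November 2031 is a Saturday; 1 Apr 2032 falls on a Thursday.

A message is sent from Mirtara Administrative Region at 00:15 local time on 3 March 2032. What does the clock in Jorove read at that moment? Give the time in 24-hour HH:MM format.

1 February 2032 is a Sunday, so the first Friday is February 6 and the fourth is February 27.
1 November 2032 is a Monday, so the first Saturday is November 6.
Daylight saving runs 27 February – 6 November; 3 March 2032 is inside that window, so Mirtara Administrative Region is at UTC+14:00.
00:15 Mirtara Administrative Region − 14h = 10:15 UTC (rolling into the previous day, 2 March 2032).
1 November 2031 is a Saturday, so the first Friday is November 7 and the second is November 14.
1 April 2032 is a Thursday, so the first Monday is April 5 and the second is April 12.
At the standard offset (UTC−03:00), 10:15 UTC − 3h = 07:15 Jorove standard time.
Daylight saving runs 14 November 2031 – 12 April 2032; the standard-time date in Jorove, 2 March 2032, is inside that window, so Jorove is at UTC−02:00.
10:15 UTC − 2h = 08:15 Jorove.

08:15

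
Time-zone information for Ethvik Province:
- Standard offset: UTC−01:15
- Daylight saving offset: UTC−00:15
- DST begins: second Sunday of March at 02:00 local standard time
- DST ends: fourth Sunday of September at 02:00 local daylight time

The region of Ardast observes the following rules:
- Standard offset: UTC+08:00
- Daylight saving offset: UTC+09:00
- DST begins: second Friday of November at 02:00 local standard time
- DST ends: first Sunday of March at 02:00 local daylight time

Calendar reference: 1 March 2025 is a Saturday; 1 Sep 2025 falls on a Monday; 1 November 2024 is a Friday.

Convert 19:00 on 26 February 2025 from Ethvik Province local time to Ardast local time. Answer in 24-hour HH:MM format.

1 March 2025 is a Saturday, so the first Sunday is March 2 and the second is March 9.
1 September 2025 is a Monday, so the first Sunday is September 7 and the fourth is September 28.
Daylight saving runs 9 March – 28 September; 26 February 2025 is outside that window, so Ethvik Province is on standard time at UTC−01:15.
19:00 Ethvik Province + 1h15m = 20:15 UTC.
1 November 2024 is a Friday, so the first Friday is November 1 and the second is November 8.
1 March 2025 is a Saturday, so the first Sunday is March 2.
At the standard offset (UTC+08:00), 20:15 UTC + 8h = 04:15 Ardast standard time (rolling into the next day, 27 February 2025).
Daylight saving runs 8 November 2024 – 2 March 2025; the standard-time date in Ardast, 27 February 2025, is inside that window, so Ardast is at UTC+09:00.
20:15 UTC + 9h = 05:15 Ardast (rolling into the next day, 27 February 2025).

05:15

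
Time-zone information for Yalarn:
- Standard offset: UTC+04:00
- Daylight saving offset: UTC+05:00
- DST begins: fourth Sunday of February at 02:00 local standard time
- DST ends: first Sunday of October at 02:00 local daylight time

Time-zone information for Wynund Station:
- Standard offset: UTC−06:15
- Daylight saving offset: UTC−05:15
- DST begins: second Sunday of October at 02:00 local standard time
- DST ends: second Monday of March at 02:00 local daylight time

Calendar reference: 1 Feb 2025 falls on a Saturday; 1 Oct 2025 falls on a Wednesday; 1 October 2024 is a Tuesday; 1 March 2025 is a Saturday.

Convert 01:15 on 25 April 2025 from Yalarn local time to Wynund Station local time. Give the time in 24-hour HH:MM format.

1 February 2025 is a Saturday, so the first Sunday is February 2 and the fourth is February 23.
1 October 2025 is a Wednesday, so the first Sunday is October 5.
25 April 2025 lies within the daylight-saving period (23 February – 5 October), so Yalarn is on daylight time, UTC+05:00.
01:15 Yalarn − 5h = 20:15 UTC (rolling into the previous day, 24 April 2025).
1 October 2024 is a Tuesday, so the first Sunday is October 6 and the second is October 13.
1 March 2025 is a Saturday, so the first Monday is March 3 and the second is March 10.
At the standard offset (UTC−06:15), 20:15 UTC − 6h15m = 14:00 Wynund Station standard time.
The standard-time date in Wynund Station, 24 April 2025, is outside the daylight-saving period (13 October 2024 – 10 March 2025), so Wynund Station is on standard time, UTC−06:15.
20:15 UTC − 6h15m = 14:00 Wynund Station.

14:00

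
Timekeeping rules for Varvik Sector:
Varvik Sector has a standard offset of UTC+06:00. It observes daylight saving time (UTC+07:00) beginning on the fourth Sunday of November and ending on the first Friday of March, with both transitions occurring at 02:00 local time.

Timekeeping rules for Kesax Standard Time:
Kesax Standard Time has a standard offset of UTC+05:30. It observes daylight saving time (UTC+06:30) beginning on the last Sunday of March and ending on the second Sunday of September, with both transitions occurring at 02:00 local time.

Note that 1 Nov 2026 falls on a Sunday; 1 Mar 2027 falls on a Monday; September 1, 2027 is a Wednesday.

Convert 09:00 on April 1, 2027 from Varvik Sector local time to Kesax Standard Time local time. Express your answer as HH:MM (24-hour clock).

1 November 2026 is a Sunday, so the first Sunday is November 1 and the fourth is November 22.
1 March 2027 is a Monday, so the first Friday is March 5.
April 1, 2027 is outside the daylight-saving period (22 November 2026 – 5 March 2027), so Varvik Sector is on standard time, UTC+06:00.
09:00 Varvik Sector − 6h = 03:00 UTC.
1 March 2027 is a Monday, so Sundays fall on 7, 14, 21, 28; the last is March 28.
1 September 2027 is a Wednesday, so the first Sunday is September 5 and the second is September 12.
At the standard offset (UTC+05:30), 03:00 UTC + 5h30m = 08:30 Kesax Standard Time standard time.
The standard-time date in Kesax Standard Time, April 1, 2027, lies within the daylight-saving period (28 March – 12 September), so Kesax Standard Time is on daylight time, UTC+06:30.
03:00 UTC + 6h30m = 09:30 Kesax Standard Time.

09:30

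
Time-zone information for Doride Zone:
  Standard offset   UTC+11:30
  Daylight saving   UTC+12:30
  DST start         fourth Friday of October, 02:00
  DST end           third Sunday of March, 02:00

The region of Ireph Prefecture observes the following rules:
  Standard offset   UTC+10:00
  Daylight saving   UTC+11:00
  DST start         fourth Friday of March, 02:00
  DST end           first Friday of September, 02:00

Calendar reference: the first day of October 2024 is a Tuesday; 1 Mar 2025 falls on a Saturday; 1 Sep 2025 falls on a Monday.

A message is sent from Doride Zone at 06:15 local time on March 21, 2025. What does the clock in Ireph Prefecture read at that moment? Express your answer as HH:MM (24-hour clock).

1 October 2024 is a Tuesday, so the first Friday is October 4 and the fourth is October 25.
1 March 2025 is a Saturday, so the first Sunday is March 2 and the third is March 16.
March 21, 2025 does not fall between 25 October 2024 and 16 March 2025, so daylight saving is not in effect and Doride Zone is at UTC+11:30.
06:15 Doride Zone − 11h30m = 18:45 UTC (rolling into the previous day, 20 March 2025).
1 March 2025 is a Saturday, so the first Friday is March 7 and the fourth is March 28.
1 September 2025 is a Monday, so the first Friday is September 5.
At the standard offset (UTC+10:00), 18:45 UTC + 10h = 04:45 Ireph Prefecture standard time (rolling into the next day, 21 March 2025).
The standard-time date in Ireph Prefecture, March 21, 2025, does not fall between 28 March and 5 September, so daylight saving is not in effect and Ireph Prefecture is at UTC+10:00.
18:45 UTC + 10h = 04:45 Ireph Prefecture (rolling into the next day, 21 March 2025).

04:45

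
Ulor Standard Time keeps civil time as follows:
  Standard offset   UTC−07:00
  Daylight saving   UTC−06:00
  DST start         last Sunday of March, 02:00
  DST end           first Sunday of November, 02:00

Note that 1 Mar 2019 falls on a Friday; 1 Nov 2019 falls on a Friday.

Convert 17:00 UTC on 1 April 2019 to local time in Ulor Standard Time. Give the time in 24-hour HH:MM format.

11:00

1 March 2019 is a Friday, so Sundays fall on 3, 10, 17, 24, 31; the last is March 31.
1 November 2019 is a Friday, so the first Sunday is November 3.
At the standard offset (UTC−07:00), 17:00 UTC − 7h = 10:00 Ulor Standard Time standard time.
The standard-time date in Ulor Standard Time, 1 April 2019, lies within the daylight-saving period (31 March – 3 November), so Ulor Standard Time is on daylight time, UTC−06:00.
17:00 UTC − 6h = 11:00 local.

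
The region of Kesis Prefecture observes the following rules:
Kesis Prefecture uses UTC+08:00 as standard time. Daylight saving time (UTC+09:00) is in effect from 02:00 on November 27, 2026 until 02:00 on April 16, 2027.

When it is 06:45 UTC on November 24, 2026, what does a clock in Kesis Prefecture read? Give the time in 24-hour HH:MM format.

At the standard offset (UTC+08:00), 06:45 UTC + 8h = 14:45 Kesis Prefecture standard time.
The standard-time date in Kesis Prefecture, November 24, 2026, is outside the daylight-saving period (27 November 2026 – 16 April 2027), so Kesis Prefecture is on standard time, UTC+08:00.
06:45 UTC + 8h = 14:45 local.

14:45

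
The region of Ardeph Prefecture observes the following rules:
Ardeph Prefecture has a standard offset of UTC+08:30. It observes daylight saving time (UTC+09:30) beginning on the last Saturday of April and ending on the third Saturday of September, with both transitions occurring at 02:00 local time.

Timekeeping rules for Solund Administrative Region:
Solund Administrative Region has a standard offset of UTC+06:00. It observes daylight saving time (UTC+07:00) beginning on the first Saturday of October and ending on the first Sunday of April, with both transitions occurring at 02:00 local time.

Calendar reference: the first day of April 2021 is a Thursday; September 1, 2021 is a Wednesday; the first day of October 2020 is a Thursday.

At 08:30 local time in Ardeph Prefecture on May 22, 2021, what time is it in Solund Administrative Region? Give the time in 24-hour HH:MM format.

05:00

1 April 2021 is a Thursday, so Saturdays fall on 3, 10, 17, 24; the last is April 24.
1 September 2021 is a Wednesday, so the first Saturday is September 4 and the third is September 18.
Daylight saving runs 24 April – 18 September; May 22, 2021 is inside that window, so Ardeph Prefecture is at UTC+09:30.
08:30 Ardeph Prefecture − 9h30m = 23:00 UTC (rolling into the previous day, 21 May 2021).
1 October 2020 is a Thursday, so the first Saturday is October 3.
1 April 2021 is a Thursday, so the first Sunday is April 4.
At the standard offset (UTC+06:00), 23:00 UTC + 6h = 05:00 Solund Administrative Region standard time (rolling into the next day, 22 May 2021).
The standard-time date in Solund Administrative Region, May 22, 2021, is outside the daylight-saving period (3 October 2020 – 4 April 2021), so Solund Administrative Region is on standard time, UTC+06:00.
23:00 UTC + 6h = 05:00 Solund Administrative Region (rolling into the next day, 22 May 2021).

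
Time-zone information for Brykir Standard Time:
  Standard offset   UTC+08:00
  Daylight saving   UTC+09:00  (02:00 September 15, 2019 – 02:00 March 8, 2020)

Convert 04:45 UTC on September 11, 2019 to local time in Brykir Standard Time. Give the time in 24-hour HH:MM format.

At the standard offset (UTC+08:00), 04:45 UTC + 8h = 12:45 Brykir Standard Time standard time.
Daylight saving runs 15 September 2019 – 8 March 2020; the standard-time date in Brykir Standard Time, September 11, 2019, is outside that window, so Brykir Standard Time is on standard time at UTC+08:00.
04:45 UTC + 8h = 12:45 local.

12:45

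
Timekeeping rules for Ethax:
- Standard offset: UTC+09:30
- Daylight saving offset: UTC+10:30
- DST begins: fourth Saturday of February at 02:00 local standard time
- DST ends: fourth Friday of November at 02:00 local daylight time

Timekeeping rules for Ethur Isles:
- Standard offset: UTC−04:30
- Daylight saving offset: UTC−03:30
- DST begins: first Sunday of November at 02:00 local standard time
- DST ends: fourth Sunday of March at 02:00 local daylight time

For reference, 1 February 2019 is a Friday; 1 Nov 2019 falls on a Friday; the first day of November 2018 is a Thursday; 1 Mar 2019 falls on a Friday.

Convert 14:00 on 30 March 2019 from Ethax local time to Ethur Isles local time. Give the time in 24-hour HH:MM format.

23:00

1 February 2019 is a Friday, so the first Saturday is February 2 and the fourth is February 23.
1 November 2019 is a Friday, so the first Friday is November 1 and the fourth is November 22.
Daylight saving runs 23 February – 22 November; 30 March 2019 is inside that window, so Ethax is at UTC+10:30.
14:00 Ethax − 10h30m = 03:30 UTC.
1 November 2018 is a Thursday, so the first Sunday is November 4.
1 March 2019 is a Friday, so the first Sunday is March 3 and the fourth is March 24.
At the standard offset (UTC−04:30), 03:30 UTC − 4h30m = 23:00 Ethur Isles standard time (rolling into the previous day, 29 March 2019).
Daylight saving runs 4 November 2018 – 24 March 2019; the standard-time date in Ethur Isles, 29 March 2019, is outside that window, so Ethur Isles is on standard time at UTC−04:30.
03:30 UTC − 4h30m = 23:00 Ethur Isles (rolling into the previous day, 29 March 2019).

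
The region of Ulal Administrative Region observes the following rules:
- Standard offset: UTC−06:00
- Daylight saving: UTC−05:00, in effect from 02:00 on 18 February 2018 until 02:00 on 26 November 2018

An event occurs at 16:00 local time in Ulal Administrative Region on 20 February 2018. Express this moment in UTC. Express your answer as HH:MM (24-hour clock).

Daylight saving runs 18 February – 26 November; 20 February 2018 is inside that window, so Ulal Administrative Region is at UTC−05:00.
16:00 local + 5h = 21:00 UTC.

21:00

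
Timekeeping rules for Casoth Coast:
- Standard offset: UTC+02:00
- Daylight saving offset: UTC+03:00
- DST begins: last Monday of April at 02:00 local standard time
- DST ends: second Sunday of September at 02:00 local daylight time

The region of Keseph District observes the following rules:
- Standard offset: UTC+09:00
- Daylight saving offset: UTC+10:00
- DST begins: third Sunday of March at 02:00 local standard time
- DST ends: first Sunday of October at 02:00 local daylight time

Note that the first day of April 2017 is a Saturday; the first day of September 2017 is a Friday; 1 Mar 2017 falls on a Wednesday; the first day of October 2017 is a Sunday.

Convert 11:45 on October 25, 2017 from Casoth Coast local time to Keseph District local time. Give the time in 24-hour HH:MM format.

18:45

1 April 2017 is a Saturday, so Mondays fall on 3, 10, 17, 24; the last is April 24.
1 September 2017 is a Friday, so the first Sunday is September 3 and the second is September 10.
October 25, 2017 does not fall between 24 April and 10 September, so daylight saving is not in effect and Casoth Coast is at UTC+02:00.
11:45 Casoth Coast − 2h = 09:45 UTC.
1 March 2017 is a Wednesday, so the first Sunday is March 5 and the third is March 19.
1 October 2017 is a Sunday, so the first Sunday is October 1.
At the standard offset (UTC+09:00), 09:45 UTC + 9h = 18:45 Keseph District standard time.
Daylight saving runs 19 March – 1 October; the standard-time date in Keseph District, October 25, 2017, is outside that window, so Keseph District is on standard time at UTC+09:00.
09:45 UTC + 9h = 18:45 Keseph District.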